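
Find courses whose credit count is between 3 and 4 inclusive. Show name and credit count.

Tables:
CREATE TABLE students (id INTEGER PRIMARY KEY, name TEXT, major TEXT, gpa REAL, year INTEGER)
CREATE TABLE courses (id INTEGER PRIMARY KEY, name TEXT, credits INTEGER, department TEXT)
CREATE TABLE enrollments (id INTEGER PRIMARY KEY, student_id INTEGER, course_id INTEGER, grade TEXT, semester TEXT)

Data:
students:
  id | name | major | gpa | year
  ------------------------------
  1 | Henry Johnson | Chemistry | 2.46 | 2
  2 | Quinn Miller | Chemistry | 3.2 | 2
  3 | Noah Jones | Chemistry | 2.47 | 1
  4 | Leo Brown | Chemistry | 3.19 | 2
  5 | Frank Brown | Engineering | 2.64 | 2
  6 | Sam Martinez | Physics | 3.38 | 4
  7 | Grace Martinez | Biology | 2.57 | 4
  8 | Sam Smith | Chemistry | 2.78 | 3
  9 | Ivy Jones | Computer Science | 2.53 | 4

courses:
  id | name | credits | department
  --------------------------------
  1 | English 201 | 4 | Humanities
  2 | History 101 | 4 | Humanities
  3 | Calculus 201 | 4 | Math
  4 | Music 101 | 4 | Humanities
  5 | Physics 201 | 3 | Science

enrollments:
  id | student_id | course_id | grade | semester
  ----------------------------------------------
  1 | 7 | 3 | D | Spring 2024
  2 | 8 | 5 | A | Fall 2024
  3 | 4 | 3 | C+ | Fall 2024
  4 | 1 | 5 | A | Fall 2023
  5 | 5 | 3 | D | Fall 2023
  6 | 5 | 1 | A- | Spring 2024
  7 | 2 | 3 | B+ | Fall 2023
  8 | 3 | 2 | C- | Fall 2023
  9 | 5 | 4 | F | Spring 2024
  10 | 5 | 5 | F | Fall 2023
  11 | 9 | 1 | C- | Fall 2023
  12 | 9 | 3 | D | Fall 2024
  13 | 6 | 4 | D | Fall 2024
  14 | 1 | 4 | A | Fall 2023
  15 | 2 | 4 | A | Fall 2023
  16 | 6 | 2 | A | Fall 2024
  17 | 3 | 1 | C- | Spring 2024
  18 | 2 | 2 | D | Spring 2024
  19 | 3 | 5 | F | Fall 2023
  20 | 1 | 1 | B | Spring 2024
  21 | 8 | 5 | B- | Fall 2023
SELECT name, credits FROM courses WHERE credits BETWEEN 3 AND 4

Execution result:
name | credits
English 201 | 4
History 101 | 4
Calculus 201 | 4
Music 101 | 4
Physics 201 | 3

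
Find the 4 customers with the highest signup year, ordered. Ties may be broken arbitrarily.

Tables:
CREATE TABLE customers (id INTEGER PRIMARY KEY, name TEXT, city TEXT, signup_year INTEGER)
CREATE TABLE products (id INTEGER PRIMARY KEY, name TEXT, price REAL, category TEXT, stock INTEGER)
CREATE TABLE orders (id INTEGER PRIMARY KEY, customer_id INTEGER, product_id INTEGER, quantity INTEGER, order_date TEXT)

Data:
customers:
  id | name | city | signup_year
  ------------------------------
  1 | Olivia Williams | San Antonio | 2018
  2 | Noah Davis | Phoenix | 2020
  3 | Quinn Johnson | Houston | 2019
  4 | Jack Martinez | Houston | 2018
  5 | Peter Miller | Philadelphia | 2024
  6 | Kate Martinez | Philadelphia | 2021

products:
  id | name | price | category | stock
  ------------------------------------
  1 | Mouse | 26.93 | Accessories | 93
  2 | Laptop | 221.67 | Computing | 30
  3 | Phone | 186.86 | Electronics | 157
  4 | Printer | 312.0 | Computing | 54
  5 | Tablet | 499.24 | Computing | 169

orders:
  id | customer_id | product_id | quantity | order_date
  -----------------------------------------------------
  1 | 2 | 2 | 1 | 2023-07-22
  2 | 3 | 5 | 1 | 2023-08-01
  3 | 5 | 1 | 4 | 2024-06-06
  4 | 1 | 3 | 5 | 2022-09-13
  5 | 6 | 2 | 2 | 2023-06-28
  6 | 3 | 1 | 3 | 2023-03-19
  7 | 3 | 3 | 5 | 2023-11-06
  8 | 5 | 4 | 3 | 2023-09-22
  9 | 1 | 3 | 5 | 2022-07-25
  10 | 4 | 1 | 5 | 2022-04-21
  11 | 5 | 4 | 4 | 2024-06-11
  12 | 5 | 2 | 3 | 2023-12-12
SELECT name, signup_year FROM customers ORDER BY signup_year DESC LIMIT 4

Execution result:
name | signup_year
Peter Miller | 2024
Kate Martinez | 2021
Noah Davis | 2020
Quinn Johnson | 2019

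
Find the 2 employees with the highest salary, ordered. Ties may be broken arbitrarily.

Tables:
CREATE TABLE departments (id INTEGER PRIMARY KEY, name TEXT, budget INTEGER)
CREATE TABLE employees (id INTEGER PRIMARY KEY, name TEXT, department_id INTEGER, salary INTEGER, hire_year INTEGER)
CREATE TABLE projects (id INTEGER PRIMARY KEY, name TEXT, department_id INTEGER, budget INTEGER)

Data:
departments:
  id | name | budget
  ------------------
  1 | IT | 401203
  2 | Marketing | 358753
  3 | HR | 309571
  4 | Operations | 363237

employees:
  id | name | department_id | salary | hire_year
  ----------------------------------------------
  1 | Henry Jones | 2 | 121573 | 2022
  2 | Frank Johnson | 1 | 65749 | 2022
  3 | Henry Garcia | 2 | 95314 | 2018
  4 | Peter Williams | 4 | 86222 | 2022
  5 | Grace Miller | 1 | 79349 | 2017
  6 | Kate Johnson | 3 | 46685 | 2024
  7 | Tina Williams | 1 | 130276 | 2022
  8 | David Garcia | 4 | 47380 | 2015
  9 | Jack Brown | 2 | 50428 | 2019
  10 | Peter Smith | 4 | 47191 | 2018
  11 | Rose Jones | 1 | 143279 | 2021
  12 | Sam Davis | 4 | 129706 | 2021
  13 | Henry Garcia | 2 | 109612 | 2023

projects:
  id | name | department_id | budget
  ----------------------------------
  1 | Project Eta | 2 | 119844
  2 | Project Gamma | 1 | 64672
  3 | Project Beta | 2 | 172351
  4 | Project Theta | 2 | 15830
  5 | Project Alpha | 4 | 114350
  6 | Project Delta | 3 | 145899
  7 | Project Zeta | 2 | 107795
SELECT name, salary FROM employees ORDER BY salary DESC LIMIT 2

Execution result:
name | salary
Rose Jones | 143279
Tina Williams | 130276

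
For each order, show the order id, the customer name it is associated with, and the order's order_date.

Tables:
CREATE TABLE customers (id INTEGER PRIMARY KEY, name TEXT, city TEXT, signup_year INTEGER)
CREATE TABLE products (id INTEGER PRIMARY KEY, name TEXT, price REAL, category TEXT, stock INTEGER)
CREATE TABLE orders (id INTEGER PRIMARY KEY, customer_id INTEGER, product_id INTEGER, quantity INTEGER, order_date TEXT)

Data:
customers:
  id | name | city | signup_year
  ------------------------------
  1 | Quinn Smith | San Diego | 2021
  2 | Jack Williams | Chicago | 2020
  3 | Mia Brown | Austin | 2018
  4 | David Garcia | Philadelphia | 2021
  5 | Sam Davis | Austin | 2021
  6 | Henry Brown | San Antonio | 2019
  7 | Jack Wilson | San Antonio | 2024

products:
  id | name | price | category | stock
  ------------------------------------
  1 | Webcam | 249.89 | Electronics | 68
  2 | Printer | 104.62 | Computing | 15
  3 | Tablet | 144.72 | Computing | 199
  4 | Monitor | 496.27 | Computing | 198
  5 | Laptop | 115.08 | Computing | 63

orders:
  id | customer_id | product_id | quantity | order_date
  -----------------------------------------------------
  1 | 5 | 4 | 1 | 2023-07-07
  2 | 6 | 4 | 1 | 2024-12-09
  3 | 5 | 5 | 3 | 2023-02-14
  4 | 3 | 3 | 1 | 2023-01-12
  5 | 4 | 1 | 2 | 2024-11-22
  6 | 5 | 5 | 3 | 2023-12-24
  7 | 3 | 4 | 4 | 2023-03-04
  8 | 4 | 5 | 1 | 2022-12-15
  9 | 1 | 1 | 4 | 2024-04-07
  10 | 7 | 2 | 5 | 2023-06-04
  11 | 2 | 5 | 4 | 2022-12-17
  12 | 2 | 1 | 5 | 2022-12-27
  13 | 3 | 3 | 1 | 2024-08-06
SELECT c.id, p.name AS customer, c.order_date FROM orders c JOIN customers p ON c.customer_id = p.id

Execution result:
id | customer | order_date
1 | Sam Davis | 2023-07-07
2 | Henry Brown | 2024-12-09
3 | Sam Davis | 2023-02-14
4 | Mia Brown | 2023-01-12
5 | David Garcia | 2024-11-22
6 | Sam Davis | 2023-12-24
7 | Mia Brown | 2023-03-04
8 | David Garcia | 2022-12-15
9 | Quinn Smith | 2024-04-07
10 | Jack Wilson | 2023-06-04
11 | Jack Williams | 2022-12-17
12 | Jack Williams | 2022-12-27
13 | Mia Brown | 2024-08-06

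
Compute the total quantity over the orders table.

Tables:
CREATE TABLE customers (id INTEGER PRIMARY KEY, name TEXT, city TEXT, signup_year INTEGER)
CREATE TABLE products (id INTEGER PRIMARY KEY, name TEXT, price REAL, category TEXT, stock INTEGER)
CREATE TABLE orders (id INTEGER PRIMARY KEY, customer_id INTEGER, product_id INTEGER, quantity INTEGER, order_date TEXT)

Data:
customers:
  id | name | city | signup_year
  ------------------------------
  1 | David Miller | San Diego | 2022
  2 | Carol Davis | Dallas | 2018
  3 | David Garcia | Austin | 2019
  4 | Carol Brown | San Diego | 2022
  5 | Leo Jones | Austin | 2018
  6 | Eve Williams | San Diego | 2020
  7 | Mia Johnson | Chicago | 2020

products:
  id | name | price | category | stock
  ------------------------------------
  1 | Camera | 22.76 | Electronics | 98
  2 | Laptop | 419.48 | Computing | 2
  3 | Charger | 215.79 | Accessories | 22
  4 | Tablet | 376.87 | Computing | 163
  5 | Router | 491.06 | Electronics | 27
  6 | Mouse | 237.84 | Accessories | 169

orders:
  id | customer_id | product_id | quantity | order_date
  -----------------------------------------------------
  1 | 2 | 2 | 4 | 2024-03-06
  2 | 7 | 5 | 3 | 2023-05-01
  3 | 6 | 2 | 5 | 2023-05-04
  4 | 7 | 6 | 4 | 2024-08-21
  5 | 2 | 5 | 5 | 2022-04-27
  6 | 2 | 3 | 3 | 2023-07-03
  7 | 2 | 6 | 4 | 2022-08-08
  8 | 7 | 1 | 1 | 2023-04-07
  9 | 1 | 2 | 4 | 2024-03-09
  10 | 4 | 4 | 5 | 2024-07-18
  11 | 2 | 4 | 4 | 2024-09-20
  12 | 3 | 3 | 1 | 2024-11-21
SELECT SUM(quantity) FROM orders

Execution result:
43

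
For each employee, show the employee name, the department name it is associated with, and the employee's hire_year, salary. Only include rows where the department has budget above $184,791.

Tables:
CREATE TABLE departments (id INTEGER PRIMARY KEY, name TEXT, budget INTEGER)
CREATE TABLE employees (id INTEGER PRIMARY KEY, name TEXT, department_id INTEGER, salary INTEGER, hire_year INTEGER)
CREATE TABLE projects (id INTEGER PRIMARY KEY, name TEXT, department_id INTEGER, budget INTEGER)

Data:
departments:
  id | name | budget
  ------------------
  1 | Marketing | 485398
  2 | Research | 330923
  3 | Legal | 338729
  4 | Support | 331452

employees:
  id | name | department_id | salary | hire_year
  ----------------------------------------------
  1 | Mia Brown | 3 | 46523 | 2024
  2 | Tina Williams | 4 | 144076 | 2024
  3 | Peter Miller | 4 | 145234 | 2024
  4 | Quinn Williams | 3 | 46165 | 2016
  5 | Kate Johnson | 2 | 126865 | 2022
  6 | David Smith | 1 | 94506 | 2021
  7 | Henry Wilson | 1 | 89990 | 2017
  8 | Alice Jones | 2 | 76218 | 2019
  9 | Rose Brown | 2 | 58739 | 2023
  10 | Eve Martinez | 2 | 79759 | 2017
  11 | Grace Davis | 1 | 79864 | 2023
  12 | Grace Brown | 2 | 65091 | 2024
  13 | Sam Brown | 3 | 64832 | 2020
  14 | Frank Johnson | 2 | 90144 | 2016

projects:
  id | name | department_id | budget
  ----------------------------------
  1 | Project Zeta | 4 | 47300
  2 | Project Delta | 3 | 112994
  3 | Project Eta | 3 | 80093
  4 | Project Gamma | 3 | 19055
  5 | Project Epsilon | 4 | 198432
SELECT c.name, p.name AS department, c.hire_year, c.salary FROM employees c JOIN departments p ON c.department_id = p.id WHERE p.budget > 184791

Execution result:
name | department | hire_year | salary
Mia Brown | Legal | 2024 | 46523
Tina Williams | Support | 2024 | 144076
Peter Miller | Support | 2024 | 145234
Quinn Williams | Legal | 2016 | 46165
Kate Johnson | Research | 2022 | 126865
David Smith | Marketing | 2021 | 94506
Henry Wilson | Marketing | 2017 | 89990
Alice Jones | Research | 2019 | 76218
Rose Brown | Research | 2023 | 58739
Eve Martinez | Research | 2017 | 79759
Grace Davis | Marketing | 2023 | 79864
Grace Brown | Research | 2024 | 65091
Sam Brown | Legal | 2020 | 64832
Frank Johnson | Research | 2016 | 90144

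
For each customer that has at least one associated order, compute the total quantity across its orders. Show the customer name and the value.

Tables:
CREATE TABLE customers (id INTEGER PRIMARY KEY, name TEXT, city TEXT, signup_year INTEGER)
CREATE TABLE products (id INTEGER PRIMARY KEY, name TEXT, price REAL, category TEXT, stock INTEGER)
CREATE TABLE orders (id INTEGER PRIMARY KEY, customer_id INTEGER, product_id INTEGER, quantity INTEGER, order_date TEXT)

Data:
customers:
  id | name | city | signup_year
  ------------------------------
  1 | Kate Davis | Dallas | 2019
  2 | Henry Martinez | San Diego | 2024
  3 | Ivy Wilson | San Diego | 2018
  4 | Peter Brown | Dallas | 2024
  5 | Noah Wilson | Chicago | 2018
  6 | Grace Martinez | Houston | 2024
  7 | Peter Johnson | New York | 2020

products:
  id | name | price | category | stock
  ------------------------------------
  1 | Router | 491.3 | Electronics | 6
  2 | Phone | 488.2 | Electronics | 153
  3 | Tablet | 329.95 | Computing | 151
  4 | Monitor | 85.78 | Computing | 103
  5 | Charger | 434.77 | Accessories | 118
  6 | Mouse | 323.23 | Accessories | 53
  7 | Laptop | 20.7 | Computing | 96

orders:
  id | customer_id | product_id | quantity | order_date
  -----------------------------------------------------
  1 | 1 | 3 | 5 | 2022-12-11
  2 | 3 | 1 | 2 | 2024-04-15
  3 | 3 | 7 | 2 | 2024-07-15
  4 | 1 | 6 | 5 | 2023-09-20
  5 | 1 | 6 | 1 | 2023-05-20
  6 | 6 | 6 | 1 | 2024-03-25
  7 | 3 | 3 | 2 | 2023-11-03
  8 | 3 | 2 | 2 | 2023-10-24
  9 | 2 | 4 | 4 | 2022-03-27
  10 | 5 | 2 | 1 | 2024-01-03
SELECT p.name, SUM(c.quantity) AS sum_quantity FROM orders c JOIN customers p ON c.customer_id = p.id GROUP BY p.id, p.name

Execution result:
name | sum_quantity
Kate Davis | 11
Henry Martinez | 4
Ivy Wilson | 8
Noah Wilson | 1
Grace Martinez | 1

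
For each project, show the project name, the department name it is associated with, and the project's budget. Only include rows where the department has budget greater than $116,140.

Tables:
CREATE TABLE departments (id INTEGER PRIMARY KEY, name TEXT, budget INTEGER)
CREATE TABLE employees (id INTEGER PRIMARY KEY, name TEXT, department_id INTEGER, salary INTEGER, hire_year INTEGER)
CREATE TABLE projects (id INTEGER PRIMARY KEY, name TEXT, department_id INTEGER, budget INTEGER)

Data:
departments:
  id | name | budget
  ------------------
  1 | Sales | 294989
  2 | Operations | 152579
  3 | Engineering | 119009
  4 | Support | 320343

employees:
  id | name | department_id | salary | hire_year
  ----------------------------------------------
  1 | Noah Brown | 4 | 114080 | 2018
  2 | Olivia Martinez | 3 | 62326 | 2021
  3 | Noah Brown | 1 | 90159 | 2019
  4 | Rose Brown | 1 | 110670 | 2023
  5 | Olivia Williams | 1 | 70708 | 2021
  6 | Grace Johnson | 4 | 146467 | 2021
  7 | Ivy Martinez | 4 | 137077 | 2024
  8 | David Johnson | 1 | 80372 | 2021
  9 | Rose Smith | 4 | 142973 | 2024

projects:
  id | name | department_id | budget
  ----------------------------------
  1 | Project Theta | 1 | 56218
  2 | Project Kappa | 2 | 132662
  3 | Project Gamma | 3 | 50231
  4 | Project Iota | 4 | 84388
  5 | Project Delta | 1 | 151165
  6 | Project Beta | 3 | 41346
SELECT c.name, p.name AS department, c.budget FROM projects c JOIN departments p ON c.department_id = p.id WHERE p.budget > 116140

Execution result:
name | department | budget
Project Theta | Sales | 56218
Project Kappa | Operations | 132662
Project Gamma | Engineering | 50231
Project Iota | Support | 84388
Project Delta | Sales | 151165
Project Beta | Engineering | 41346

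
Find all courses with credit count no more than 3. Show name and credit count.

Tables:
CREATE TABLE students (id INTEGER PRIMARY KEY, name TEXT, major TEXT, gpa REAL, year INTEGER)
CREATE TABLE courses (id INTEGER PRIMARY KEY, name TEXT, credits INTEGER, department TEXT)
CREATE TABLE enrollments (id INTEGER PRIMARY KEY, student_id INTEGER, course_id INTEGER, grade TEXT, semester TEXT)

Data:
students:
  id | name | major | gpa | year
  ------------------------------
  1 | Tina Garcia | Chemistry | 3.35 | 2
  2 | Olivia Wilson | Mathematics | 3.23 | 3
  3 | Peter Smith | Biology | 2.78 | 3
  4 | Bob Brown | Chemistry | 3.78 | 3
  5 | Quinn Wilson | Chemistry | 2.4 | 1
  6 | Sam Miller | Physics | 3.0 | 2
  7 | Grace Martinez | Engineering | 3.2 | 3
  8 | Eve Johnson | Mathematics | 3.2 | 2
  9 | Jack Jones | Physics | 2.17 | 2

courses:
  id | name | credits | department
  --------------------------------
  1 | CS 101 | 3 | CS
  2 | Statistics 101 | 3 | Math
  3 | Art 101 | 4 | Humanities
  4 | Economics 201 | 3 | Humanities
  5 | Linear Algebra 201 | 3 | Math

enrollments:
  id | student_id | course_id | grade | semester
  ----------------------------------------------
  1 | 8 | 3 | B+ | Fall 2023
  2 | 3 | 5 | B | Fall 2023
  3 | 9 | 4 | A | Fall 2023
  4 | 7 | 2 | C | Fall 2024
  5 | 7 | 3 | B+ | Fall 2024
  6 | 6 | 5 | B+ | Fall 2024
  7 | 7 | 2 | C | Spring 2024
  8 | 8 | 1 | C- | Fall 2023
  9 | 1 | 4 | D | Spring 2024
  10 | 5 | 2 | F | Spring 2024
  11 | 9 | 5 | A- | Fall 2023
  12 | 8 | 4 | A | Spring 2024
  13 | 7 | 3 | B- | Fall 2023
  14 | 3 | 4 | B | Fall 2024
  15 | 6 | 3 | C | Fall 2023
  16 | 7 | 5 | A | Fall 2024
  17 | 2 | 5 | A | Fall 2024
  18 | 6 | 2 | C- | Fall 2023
SELECT name, credits FROM courses WHERE credits <= 3

Execution result:
name | credits
CS 101 | 3
Statistics 101 | 3
Economics 201 | 3
Linear Algebra 201 | 3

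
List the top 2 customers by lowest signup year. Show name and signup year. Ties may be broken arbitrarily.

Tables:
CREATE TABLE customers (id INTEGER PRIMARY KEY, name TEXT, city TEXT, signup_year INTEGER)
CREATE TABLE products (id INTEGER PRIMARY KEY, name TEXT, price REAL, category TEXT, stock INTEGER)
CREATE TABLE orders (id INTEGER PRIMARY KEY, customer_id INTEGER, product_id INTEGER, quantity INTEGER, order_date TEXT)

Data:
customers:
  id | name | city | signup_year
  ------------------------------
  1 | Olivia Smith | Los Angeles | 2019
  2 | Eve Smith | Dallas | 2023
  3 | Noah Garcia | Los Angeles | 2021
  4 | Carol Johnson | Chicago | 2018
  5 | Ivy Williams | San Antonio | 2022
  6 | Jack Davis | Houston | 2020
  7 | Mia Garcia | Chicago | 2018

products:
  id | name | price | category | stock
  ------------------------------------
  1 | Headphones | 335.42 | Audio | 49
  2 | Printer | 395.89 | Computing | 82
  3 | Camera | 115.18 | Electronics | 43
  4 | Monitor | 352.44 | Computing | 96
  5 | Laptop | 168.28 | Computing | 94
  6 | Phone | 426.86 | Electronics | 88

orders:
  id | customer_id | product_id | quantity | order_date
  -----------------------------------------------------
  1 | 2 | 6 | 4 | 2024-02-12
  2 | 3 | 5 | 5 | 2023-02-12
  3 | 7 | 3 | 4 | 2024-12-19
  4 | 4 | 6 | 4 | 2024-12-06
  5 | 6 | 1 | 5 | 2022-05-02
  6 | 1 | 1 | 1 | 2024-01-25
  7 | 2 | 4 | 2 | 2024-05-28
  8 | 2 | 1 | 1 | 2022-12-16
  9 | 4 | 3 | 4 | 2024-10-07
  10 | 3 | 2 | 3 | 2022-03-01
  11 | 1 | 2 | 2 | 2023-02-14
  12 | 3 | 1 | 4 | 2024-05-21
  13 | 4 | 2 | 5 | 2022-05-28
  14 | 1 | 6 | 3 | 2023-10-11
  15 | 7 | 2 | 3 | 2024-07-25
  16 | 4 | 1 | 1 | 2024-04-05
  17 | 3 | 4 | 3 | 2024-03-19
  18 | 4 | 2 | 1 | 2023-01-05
SELECT name, signup_year FROM customers ORDER BY signup_year ASC LIMIT 2

Execution result:
name | signup_year
Carol Johnson | 2018
Mia Garcia | 2018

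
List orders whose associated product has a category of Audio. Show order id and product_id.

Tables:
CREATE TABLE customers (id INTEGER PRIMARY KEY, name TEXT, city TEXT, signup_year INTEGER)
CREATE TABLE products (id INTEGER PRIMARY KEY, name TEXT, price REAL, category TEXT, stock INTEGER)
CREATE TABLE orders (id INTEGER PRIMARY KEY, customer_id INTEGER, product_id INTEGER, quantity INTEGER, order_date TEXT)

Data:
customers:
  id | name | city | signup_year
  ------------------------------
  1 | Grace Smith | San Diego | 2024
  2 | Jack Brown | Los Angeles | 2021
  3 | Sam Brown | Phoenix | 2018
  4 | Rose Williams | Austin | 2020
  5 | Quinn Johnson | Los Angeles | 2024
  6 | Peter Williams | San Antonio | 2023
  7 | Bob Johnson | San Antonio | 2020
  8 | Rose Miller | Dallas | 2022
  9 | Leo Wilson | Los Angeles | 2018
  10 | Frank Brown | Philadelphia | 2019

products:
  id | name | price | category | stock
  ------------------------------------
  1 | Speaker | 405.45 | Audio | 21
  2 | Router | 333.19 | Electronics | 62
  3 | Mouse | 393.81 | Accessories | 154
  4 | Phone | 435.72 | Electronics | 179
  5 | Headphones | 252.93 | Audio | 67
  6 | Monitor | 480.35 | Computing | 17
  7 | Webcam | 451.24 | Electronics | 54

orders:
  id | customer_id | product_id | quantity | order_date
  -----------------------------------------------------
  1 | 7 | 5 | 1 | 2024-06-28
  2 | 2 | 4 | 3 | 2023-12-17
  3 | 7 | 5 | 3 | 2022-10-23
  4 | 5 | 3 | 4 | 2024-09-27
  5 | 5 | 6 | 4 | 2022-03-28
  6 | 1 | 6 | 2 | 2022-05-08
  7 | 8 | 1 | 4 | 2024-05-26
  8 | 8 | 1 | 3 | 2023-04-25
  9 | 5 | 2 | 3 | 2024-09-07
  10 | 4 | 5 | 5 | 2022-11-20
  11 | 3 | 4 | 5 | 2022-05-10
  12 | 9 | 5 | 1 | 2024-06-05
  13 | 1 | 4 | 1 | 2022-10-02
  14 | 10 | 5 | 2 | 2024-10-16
SELECT id, product_id FROM orders WHERE product_id IN (SELECT id FROM products WHERE category = 'Audio')

Execution result:
id | product_id
1 | 5
3 | 5
7 | 1
8 | 1
10 | 5
12 | 5
14 | 5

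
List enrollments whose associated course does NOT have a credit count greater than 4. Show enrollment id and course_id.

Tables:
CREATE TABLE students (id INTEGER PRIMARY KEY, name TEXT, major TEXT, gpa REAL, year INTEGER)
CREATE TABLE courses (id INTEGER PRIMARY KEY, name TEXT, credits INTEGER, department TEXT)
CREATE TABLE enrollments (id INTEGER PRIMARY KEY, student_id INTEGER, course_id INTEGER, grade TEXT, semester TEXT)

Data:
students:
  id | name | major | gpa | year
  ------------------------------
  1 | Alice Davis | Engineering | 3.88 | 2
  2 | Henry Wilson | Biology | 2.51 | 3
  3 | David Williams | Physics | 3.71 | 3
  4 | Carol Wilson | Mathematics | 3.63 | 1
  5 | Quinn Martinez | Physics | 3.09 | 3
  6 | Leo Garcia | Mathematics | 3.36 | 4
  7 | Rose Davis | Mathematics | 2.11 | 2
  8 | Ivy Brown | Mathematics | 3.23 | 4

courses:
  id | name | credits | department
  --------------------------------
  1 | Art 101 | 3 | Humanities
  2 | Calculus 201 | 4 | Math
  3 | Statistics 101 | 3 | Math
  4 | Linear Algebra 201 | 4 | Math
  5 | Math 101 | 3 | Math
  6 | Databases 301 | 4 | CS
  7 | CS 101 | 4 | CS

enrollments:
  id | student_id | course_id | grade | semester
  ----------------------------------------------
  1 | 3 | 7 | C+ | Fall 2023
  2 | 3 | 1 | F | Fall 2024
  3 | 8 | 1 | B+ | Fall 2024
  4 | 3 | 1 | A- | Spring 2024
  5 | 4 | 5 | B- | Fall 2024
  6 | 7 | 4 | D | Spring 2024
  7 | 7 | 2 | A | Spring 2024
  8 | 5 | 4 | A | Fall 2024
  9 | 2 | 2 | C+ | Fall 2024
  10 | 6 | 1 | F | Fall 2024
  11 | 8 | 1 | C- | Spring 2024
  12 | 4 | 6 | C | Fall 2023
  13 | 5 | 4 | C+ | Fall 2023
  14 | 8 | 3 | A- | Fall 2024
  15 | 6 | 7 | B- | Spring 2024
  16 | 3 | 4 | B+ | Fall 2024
SELECT id, course_id FROM enrollments WHERE course_id NOT IN (SELECT id FROM courses WHERE credits > 4)

Execution result:
id | course_id
1 | 7
2 | 1
3 | 1
4 | 1
5 | 5
6 | 4
7 | 2
8 | 4
9 | 2
10 | 1
11 | 1
12 | 6
13 | 4
14 | 3
15 | 7
16 | 4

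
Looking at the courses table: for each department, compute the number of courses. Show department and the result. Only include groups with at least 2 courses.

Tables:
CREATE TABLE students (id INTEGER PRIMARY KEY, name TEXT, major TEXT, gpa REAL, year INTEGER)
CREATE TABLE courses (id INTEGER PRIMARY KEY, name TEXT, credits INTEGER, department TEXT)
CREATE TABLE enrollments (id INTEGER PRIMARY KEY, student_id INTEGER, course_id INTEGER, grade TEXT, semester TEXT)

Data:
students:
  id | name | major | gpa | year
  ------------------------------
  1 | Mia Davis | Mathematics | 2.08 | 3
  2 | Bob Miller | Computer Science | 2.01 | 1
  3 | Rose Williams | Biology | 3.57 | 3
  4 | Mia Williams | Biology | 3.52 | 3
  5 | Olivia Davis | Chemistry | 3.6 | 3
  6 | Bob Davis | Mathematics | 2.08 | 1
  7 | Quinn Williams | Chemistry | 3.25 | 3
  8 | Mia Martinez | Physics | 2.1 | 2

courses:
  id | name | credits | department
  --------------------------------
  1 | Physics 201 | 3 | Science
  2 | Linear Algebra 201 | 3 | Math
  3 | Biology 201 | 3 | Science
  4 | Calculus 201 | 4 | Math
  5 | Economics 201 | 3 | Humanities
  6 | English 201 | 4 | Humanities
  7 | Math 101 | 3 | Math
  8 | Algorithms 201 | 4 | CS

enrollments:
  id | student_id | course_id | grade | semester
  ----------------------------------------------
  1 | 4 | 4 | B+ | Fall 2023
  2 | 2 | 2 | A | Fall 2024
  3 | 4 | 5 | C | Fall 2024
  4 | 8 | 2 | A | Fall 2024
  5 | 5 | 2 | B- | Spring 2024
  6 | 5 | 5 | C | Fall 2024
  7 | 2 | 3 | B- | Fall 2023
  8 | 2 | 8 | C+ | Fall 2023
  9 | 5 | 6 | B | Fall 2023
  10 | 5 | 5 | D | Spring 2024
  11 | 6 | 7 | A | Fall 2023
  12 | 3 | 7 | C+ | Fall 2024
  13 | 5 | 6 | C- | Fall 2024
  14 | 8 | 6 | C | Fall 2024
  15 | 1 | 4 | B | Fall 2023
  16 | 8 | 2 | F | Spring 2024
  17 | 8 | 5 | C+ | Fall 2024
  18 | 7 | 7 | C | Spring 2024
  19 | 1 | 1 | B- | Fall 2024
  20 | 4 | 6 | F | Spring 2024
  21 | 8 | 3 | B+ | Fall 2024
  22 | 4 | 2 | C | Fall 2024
SELECT department, COUNT(*) AS n FROM courses GROUP BY department HAVING COUNT(*) >= 2

Execution result:
department | n
Humanities | 2
Math | 3
Science | 2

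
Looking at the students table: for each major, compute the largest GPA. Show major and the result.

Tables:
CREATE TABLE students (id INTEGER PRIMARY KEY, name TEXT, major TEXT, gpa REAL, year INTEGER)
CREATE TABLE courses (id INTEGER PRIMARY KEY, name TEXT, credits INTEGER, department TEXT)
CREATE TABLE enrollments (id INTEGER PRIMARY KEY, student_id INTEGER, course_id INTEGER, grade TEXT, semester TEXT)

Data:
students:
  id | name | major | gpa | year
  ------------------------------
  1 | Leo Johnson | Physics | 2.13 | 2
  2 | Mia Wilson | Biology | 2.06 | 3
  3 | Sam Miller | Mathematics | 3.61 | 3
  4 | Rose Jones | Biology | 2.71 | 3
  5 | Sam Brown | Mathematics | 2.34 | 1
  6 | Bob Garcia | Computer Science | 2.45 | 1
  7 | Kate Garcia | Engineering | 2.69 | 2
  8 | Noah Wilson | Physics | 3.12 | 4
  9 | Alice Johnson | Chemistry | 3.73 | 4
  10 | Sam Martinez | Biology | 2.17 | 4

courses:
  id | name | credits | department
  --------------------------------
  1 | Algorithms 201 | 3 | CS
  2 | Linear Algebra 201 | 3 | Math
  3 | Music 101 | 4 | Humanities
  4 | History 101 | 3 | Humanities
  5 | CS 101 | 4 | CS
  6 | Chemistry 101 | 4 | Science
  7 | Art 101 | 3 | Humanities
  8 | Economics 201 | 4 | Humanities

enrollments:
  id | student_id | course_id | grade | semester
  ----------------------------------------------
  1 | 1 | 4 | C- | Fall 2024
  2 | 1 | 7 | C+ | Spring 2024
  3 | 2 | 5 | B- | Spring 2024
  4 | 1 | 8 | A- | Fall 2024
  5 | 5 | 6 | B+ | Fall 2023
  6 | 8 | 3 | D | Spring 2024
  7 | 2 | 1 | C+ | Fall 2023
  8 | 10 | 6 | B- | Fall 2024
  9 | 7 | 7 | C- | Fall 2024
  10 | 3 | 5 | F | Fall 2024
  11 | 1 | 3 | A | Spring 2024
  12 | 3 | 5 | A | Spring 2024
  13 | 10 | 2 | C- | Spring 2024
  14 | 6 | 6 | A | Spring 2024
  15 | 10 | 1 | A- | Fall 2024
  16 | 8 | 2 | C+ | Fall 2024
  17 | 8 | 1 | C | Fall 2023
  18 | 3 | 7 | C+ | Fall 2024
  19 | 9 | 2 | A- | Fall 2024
SELECT major, MAX(gpa) AS max_gpa FROM students GROUP BY major

Execution result:
major | max_gpa
Biology | 2.71
Chemistry | 3.73
Computer Science | 2.45
Engineering | 2.69
Mathematics | 3.61
Physics | 3.12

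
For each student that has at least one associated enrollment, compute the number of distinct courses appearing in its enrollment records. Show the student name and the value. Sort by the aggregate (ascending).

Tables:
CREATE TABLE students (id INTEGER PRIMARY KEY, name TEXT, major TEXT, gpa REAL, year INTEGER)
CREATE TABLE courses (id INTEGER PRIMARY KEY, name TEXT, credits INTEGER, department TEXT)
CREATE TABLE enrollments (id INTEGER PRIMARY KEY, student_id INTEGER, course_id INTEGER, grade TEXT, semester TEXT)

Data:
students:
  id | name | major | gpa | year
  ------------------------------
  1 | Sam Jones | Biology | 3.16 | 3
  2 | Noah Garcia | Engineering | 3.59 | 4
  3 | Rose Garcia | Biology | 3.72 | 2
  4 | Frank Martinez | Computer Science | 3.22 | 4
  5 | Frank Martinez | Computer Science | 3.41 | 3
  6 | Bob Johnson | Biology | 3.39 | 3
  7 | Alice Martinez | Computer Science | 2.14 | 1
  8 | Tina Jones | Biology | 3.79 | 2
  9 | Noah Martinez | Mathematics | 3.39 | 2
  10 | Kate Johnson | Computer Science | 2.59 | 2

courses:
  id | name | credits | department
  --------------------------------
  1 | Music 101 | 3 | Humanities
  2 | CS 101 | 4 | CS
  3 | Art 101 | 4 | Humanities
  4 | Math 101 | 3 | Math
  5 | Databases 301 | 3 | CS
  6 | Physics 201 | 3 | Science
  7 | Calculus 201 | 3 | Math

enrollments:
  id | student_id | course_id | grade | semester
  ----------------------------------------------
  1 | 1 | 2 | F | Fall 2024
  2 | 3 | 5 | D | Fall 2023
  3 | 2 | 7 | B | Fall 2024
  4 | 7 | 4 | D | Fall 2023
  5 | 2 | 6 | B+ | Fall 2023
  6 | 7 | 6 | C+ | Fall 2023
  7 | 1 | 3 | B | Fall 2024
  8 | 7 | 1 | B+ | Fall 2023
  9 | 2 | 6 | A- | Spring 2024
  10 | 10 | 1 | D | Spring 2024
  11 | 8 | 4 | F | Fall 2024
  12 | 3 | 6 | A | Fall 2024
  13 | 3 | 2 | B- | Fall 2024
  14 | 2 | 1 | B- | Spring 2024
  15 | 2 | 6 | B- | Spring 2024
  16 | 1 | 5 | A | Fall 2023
SELECT p.name, COUNT(DISTINCT c.course_id) AS distinct_course_count FROM enrollments c JOIN students p ON c.student_id = p.id GROUP BY p.id, p.name ORDER BY distinct_course_count ASC

Execution result:
name | distinct_course_count
Tina Jones | 1
Kate Johnson | 1
Sam Jones | 3
Noah Garcia | 3
Rose Garcia | 3
Alice Martinez | 3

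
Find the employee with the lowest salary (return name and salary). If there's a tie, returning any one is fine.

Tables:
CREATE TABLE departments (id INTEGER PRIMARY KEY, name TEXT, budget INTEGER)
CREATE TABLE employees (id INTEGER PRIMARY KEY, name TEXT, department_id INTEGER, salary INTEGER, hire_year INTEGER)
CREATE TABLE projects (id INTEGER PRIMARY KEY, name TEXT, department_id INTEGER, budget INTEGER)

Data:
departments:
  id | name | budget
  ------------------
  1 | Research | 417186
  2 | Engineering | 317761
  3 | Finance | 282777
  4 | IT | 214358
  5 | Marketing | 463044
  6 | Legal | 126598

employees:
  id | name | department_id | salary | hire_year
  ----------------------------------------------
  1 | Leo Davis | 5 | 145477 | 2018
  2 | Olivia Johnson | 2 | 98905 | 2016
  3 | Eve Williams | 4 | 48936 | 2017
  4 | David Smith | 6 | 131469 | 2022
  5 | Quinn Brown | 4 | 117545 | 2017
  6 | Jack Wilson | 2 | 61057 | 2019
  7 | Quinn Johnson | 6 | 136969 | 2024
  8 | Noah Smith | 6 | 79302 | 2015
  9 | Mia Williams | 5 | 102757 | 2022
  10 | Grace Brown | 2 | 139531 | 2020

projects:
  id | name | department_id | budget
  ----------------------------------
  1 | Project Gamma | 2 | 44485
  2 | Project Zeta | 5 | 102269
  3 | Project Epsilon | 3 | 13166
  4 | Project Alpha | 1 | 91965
SELECT name, salary FROM employees ORDER BY salary ASC LIMIT 1

Execution result:
name | salary
Eve Williams | 48936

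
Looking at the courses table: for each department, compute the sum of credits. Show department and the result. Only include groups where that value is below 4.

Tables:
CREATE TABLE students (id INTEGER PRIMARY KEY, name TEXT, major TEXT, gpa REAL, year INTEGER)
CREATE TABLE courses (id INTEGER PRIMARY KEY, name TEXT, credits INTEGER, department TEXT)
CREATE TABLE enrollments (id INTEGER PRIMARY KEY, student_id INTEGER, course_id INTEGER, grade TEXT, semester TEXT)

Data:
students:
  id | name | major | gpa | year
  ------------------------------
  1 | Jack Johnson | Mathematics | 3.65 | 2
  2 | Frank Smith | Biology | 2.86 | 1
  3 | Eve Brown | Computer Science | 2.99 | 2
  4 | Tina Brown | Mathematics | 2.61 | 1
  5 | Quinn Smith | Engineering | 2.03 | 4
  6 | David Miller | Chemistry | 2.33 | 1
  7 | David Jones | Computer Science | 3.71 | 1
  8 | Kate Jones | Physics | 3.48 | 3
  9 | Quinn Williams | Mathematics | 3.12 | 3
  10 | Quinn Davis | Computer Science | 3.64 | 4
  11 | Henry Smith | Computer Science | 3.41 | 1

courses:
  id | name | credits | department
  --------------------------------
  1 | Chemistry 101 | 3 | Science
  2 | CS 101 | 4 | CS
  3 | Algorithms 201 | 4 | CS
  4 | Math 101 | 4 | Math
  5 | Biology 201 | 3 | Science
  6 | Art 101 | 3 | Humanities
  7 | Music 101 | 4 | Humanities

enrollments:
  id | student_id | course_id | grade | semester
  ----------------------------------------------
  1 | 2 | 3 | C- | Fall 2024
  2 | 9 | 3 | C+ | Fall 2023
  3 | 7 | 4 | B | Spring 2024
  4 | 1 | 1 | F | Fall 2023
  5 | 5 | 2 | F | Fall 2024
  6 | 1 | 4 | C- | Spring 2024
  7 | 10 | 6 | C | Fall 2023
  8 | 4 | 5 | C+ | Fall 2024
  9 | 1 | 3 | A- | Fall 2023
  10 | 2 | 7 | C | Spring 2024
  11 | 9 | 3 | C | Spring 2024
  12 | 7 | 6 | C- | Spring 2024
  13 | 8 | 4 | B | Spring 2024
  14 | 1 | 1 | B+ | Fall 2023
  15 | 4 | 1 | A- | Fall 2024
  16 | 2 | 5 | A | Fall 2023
SELECT department, SUM(credits) AS sum_credits FROM courses GROUP BY department HAVING SUM(credits) < 4

Execution result:
(no rows)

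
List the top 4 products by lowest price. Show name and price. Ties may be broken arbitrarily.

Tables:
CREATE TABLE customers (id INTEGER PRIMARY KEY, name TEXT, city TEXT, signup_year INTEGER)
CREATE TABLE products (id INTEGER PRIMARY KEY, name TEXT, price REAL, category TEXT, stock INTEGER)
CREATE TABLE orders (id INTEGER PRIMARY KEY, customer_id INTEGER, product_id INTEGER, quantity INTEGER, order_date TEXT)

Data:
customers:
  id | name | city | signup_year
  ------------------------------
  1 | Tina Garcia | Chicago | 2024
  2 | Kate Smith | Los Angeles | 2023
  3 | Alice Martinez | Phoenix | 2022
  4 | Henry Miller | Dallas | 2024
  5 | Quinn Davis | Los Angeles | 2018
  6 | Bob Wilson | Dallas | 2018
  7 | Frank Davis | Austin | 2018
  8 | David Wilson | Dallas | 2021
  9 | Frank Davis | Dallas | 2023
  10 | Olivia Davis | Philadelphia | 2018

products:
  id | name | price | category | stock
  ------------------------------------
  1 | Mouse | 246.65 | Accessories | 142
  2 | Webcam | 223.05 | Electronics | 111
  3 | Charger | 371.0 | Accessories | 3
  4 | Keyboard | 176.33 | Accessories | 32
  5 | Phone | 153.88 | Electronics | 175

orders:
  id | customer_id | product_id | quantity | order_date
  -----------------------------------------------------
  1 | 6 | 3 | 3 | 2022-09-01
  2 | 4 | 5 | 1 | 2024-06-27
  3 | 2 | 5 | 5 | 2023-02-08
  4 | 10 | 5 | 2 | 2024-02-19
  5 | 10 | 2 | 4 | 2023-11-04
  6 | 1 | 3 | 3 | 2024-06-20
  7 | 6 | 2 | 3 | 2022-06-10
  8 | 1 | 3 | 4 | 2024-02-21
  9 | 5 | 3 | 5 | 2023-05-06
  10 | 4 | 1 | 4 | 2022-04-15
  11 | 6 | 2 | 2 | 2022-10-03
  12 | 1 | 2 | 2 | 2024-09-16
SELECT name, price FROM products ORDER BY price ASC LIMIT 4

Execution result:
name | price
Phone | 153.88
Keyboard | 176.33
Webcam | 223.05
Mouse | 246.65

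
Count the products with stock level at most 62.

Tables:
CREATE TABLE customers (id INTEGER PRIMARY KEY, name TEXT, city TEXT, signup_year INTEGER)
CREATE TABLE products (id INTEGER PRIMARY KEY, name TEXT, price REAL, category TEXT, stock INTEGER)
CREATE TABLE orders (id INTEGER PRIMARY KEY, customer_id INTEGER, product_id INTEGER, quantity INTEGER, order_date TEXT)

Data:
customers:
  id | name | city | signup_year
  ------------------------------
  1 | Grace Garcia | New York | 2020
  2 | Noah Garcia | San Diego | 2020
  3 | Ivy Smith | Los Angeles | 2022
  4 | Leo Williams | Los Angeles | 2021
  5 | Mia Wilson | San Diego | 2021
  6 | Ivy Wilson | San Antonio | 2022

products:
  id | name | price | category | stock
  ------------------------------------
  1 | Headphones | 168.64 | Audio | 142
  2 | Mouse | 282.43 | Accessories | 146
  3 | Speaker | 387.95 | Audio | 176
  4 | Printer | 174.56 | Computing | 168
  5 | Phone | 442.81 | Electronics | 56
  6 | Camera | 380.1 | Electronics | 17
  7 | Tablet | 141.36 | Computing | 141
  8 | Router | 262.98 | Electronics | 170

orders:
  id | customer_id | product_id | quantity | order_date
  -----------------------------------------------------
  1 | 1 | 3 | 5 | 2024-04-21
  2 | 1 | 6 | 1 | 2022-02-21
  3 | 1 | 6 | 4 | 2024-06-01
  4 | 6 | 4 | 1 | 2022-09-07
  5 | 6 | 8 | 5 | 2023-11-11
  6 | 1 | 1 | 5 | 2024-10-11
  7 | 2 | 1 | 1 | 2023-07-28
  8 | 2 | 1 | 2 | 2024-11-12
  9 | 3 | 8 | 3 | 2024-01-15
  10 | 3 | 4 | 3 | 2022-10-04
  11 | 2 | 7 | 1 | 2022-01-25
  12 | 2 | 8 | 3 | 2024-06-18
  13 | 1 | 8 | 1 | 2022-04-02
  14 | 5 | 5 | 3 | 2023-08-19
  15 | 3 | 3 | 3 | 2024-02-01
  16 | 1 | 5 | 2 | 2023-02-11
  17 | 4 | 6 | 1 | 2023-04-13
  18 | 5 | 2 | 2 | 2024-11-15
SELECT COUNT(*) FROM products WHERE stock <= 62

Execution result:
2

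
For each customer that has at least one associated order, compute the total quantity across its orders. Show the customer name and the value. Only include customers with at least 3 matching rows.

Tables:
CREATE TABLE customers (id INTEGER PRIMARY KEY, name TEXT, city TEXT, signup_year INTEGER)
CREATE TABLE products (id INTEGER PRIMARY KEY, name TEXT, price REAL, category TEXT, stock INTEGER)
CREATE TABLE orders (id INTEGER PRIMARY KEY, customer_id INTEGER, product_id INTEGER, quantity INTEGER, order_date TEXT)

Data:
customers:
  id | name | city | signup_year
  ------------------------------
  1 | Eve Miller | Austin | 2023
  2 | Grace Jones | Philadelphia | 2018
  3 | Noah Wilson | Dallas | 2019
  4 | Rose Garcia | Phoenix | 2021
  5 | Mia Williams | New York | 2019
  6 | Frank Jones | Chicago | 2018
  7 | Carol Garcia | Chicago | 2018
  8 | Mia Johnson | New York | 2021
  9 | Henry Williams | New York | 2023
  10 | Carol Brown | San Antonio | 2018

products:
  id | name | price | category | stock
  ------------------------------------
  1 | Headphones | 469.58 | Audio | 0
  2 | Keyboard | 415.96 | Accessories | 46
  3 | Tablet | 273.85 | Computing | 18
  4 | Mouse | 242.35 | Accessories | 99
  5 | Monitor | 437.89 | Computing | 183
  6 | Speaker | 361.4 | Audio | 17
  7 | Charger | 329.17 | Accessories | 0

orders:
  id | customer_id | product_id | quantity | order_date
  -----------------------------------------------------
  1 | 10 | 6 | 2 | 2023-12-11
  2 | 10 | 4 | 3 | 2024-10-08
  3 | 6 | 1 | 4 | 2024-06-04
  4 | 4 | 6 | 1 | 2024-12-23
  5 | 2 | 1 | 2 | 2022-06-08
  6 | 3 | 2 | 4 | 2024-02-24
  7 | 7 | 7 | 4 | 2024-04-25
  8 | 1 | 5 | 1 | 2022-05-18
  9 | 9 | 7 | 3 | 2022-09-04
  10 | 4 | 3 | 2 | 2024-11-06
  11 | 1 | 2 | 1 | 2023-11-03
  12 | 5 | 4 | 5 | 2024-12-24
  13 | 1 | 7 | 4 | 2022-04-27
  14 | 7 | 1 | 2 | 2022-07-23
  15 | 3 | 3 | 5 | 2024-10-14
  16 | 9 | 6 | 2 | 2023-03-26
SELECT p.name, SUM(c.quantity) AS sum_quantity FROM orders c JOIN customers p ON c.customer_id = p.id GROUP BY p.id, p.name HAVING COUNT(*) >= 3

Execution result:
name | sum_quantity
Eve Miller | 6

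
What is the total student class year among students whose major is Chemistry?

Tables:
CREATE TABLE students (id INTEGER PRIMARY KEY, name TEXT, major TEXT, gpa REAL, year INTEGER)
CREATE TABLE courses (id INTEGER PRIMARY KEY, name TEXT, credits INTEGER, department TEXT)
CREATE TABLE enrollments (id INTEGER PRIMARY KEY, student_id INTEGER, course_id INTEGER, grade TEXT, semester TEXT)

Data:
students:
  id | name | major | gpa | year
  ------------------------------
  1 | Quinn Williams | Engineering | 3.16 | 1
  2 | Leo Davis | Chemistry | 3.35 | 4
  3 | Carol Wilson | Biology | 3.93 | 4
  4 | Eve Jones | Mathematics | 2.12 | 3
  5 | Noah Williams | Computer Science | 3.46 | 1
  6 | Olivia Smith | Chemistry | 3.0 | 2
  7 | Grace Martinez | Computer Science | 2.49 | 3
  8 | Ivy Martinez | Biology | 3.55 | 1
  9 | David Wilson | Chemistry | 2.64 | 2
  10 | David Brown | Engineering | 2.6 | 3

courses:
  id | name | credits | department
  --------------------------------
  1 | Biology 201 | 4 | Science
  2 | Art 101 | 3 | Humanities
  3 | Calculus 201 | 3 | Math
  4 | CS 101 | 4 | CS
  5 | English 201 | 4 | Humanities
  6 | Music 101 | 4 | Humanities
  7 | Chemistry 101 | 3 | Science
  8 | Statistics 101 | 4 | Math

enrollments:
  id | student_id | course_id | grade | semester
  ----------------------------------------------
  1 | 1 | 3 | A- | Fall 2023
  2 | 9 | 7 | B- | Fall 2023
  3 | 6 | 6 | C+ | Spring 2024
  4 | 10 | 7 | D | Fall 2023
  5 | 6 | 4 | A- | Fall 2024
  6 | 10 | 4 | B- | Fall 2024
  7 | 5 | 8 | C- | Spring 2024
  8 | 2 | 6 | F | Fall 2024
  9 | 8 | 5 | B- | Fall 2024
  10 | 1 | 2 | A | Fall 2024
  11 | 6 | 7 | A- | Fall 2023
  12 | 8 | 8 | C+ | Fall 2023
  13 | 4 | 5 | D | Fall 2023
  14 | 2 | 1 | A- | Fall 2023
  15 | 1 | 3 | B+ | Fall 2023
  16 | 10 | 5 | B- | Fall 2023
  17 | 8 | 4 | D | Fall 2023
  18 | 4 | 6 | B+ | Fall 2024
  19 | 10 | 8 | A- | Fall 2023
SELECT SUM(year) FROM students WHERE major = 'Chemistry'

Execution result:
8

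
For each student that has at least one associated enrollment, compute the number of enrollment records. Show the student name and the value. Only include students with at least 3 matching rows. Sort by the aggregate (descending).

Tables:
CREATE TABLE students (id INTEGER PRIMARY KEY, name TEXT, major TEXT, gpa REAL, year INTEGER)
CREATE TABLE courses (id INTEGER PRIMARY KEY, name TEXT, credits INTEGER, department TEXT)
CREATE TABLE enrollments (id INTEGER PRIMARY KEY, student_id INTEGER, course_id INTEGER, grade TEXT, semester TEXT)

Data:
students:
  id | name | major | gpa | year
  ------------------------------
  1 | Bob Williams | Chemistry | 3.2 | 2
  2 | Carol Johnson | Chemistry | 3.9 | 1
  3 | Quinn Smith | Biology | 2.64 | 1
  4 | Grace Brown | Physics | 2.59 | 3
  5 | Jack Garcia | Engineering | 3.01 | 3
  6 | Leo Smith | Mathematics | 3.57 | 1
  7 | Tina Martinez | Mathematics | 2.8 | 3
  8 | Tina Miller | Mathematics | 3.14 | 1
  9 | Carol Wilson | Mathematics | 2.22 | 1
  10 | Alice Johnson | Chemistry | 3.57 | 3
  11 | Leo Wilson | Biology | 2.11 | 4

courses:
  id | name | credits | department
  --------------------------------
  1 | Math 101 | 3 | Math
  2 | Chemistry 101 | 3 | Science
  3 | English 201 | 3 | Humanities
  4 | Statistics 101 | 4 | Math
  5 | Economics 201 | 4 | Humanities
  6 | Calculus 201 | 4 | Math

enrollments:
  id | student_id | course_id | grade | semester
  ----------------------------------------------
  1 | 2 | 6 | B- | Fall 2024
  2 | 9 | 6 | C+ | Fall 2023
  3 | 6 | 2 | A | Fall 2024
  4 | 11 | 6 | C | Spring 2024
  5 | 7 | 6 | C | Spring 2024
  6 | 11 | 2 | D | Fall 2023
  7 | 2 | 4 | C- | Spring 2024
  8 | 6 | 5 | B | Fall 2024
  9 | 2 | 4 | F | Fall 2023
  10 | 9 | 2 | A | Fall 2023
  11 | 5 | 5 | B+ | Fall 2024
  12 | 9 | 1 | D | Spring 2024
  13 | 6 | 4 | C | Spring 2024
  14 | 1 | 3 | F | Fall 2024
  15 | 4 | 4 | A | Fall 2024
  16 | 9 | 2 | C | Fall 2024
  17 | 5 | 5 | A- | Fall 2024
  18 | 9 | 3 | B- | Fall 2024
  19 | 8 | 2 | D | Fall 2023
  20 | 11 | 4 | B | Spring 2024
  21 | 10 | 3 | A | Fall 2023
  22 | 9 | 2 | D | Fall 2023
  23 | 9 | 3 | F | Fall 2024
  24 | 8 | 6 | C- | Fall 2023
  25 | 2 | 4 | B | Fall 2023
SELECT p.name, COUNT(*) AS n FROM enrollments c JOIN students p ON c.student_id = p.id GROUP BY p.id, p.name HAVING COUNT(*) >= 3 ORDER BY n DESC

Execution result:
name | n
Carol Wilson | 7
Carol Johnson | 4
Leo Smith | 3
Leo Wilson | 3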